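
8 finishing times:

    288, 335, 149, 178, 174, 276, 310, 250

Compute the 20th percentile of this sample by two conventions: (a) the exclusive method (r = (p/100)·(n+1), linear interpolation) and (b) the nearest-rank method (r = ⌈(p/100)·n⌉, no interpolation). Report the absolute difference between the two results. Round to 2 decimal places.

Sorted: 149, 174, 178, 250, 276, 288, 310, 335.
n = 8.
(a) r = 1.8; between ranks 1 (149) and 2 (174): 169.
(b) the nearest-rank method: rank 2 → 174.
|169 − 174| = 5.

5.00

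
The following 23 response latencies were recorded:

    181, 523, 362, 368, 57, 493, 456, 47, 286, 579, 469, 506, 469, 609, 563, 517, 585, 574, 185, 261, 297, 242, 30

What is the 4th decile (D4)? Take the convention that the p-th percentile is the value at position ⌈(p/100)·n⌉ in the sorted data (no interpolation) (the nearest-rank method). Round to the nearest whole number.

362

Sorted: 30, 47, 57, 181, 185, 242, 261, 286, 297, 362, 368, 456, 469, 469, 493, 506, 517, 523, 563, 574, 579, 585, 609.
n = 23.
Position = ⌈40/100 · 23⌉ = ⌈9.2⌉ = 10.
The value at rank 10 is 362.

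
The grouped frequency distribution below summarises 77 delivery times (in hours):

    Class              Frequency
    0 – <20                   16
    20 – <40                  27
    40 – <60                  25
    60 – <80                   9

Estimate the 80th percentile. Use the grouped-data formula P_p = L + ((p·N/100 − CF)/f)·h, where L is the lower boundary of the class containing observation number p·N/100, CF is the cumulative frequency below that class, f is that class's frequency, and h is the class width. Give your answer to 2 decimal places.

N = 77; target position k = 80/100 · 77 = 61.6.
Cumulative frequencies: 16, 43, 68, 77.
Observation 61.6 falls in the class 40 – <60.
L = 40, CF = 43, f = 25, h = 20.
P80 = 40 + ((61.6 − 43)/25)·20 = 40 + 14.88 = 54.88.

54.88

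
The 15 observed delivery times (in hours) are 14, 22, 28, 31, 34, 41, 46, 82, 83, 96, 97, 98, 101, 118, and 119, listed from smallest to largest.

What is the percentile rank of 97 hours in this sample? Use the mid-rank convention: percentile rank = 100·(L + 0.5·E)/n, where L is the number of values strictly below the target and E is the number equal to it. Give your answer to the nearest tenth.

70.0

Count below 97: L = 10; count equal: E = 1; n = 15.
Percentile rank = 100·(10 + 0.5·1)/15 = 100·10.5/15 = 70.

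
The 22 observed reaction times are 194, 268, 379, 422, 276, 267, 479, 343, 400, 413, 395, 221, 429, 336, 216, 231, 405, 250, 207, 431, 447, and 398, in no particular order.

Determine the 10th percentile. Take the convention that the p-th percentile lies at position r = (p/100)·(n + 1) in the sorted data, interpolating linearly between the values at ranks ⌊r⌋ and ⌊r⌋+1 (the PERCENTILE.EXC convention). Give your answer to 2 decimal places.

209.70

Sorted: 194, 207, 216, 221, 231, 250, 267, 268, 276, 336, 343, 379, 395, 398, 400, 405, 413, 422, 429, 431, 447, 479.
n = 22.
r = (10/100)·(22 + 1) = 2.3.
Rank 2 is 207 and rank 3 is 216.
Interpolate: 207 + 0.3·(216 − 207) = 207 + 0.3·9 = 209.7.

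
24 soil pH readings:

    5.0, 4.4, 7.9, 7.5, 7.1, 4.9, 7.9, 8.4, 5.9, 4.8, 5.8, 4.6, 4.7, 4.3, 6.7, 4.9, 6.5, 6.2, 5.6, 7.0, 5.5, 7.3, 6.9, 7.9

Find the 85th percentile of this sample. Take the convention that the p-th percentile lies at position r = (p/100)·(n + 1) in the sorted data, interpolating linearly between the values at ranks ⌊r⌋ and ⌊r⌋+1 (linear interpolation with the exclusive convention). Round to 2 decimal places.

Sorted: 4.3, 4.4, 4.6, 4.7, 4.8, 4.9, 4.9, 5.0, 5.5, 5.6, 5.8, 5.9, 6.2, 6.5, 6.7, 6.9, 7.0, 7.1, 7.3, 7.5, 7.9, 7.9, 7.9, 8.4.
n = 24.
r = (85/100)·(24 + 1) = 21.25.
Rank 21 is 7.9 and rank 22 is 7.9.
Interpolate: 7.9 + 0.25·(7.9 − 7.9) = 7.9 + 0.25·0 = 7.9.

7.90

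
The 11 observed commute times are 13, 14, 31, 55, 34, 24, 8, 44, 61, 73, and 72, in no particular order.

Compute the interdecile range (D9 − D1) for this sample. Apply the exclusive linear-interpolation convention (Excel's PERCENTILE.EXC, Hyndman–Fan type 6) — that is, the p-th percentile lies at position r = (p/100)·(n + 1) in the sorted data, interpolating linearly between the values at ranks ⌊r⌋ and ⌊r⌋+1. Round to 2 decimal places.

Sorted: 8, 13, 14, 24, 31, 34, 44, 55, 61, 72, 73.
n = 11.
P10: r = 1.2; ranks 1–2 are 8, 13; interpolating gives 9.
P90: r = 10.8; ranks 10–11 are 72, 73; interpolating gives 72.8.
Difference: 72.8 − 9 = 63.8.

63.80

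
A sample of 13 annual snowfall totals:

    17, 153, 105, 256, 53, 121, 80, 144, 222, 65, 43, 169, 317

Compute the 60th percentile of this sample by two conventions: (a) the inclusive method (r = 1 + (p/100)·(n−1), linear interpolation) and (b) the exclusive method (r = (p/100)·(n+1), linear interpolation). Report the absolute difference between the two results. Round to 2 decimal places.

1.80

Sorted: 17, 43, 53, 65, 80, 105, 121, 144, 153, 169, 222, 256, 317.
n = 13.
(a) r = 8.2; between ranks 8 (144) and 9 (153): 145.8.
(b) r = 8.4; between ranks 8 (144) and 9 (153): 147.6.
|145.8 − 147.6| = 1.8.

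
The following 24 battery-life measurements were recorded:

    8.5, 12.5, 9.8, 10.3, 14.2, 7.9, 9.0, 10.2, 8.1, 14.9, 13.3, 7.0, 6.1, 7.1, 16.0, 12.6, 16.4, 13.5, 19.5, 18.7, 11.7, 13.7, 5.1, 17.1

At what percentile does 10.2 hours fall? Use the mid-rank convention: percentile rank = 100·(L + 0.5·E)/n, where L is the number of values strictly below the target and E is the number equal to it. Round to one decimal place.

39.6

Sorted: 5.1, 6.1, 7.0, 7.1, 7.9, 8.1, 8.5, 9.0, 9.8, 10.2, 10.3, 11.7, 12.5, 12.6, 13.3, 13.5, 13.7, 14.2, 14.9, 16.0, 16.4, 17.1, 18.7, 19.5.
Count below 10.2: L = 9; count equal: E = 1; n = 24.
Percentile rank = 100·(9 + 0.5·1)/24 = 100·9.5/24 = 39.58.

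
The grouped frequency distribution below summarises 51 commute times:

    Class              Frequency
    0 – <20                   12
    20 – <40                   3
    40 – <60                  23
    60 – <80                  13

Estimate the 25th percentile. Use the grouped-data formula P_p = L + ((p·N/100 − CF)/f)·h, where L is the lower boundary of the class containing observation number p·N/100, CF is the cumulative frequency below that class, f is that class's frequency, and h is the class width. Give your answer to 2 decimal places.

25.00

N = 51; target position k = 25/100 · 51 = 12.75.
Cumulative frequencies: 12, 15, 38, 51.
Observation 12.75 falls in the class 20 – <40.
L = 20, CF = 12, f = 3, h = 20.
P25 = 20 + ((12.75 − 12)/3)·20 = 20 + 5 = 25.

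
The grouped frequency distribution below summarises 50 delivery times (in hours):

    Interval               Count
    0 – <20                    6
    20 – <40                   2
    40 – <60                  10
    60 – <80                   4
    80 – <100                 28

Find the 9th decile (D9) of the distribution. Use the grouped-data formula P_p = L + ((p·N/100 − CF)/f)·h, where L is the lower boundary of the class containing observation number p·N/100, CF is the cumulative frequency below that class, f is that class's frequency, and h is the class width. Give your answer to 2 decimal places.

N = 50; target position k = 90/100 · 50 = 45.
Cumulative frequencies: 6, 8, 18, 22, 50.
Observation 45 falls in the class 80 – <100.
L = 80, CF = 22, f = 28, h = 20.
P90 = 80 + ((45 − 22)/28)·20 = 80 + 16.4286 = 96.4286.

96.43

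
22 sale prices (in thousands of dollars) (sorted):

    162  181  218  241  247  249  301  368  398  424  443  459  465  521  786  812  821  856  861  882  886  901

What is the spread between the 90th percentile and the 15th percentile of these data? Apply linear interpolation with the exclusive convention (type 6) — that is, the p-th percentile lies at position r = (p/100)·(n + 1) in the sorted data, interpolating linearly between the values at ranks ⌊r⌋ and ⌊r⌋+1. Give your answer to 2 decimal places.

n = 22.
P15: r = 3.45; ranks 3–4 are 218, 241; interpolating gives 228.35.
P90: r = 20.7; ranks 20–21 are 882, 886; interpolating gives 884.8.
Difference: 884.8 − 228.35 = 656.45.

656.45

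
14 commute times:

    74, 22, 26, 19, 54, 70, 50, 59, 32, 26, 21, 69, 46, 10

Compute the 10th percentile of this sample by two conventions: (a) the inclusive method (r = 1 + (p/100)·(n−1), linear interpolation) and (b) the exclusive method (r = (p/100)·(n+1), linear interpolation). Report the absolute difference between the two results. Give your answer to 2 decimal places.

Sorted: 10, 19, 21, 22, 26, 26, 32, 46, 50, 54, 59, 69, 70, 74.
n = 14.
(a) r = 2.3; between ranks 2 (19) and 3 (21): 19.6.
(b) r = 1.5; between ranks 1 (10) and 2 (19): 14.5.
|19.6 − 14.5| = 5.1.

5.10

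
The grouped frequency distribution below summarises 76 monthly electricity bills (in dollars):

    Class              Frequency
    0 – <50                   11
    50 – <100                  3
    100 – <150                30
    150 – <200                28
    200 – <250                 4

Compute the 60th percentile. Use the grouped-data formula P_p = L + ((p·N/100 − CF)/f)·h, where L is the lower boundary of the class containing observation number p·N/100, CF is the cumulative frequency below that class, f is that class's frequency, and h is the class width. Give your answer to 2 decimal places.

N = 76; target position k = 60/100 · 76 = 45.6.
Cumulative frequencies: 11, 14, 44, 72, 76.
Observation 45.6 falls in the class 150 – <200.
L = 150, CF = 44, f = 28, h = 50.
P60 = 150 + ((45.6 − 44)/28)·50 = 150 + 2.85714 = 152.857.

152.86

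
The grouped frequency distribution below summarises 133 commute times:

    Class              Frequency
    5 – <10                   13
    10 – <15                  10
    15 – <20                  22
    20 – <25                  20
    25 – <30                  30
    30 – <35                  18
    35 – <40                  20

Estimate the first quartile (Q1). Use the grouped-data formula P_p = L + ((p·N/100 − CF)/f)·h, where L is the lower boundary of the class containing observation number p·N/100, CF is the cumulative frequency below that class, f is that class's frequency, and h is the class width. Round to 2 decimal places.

17.33

N = 133; target position k = 25/100 · 133 = 33.25.
Cumulative frequencies: 13, 23, 45, 65, 95, 113, 133.
Observation 33.25 falls in the class 15 – <20.
L = 15, CF = 23, f = 22, h = 5.
P25 = 15 + ((33.25 − 23)/22)·5 = 15 + 2.32955 = 17.3295.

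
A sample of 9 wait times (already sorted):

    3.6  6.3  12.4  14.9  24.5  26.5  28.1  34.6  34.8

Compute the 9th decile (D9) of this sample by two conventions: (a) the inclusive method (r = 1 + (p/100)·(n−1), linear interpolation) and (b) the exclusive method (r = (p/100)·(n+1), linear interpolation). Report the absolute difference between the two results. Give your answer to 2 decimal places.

0.16

n = 9.
(a) r = 8.2; between ranks 8 (34.6) and 9 (34.8): 34.64.
(b) r = 9 → value at rank 9 = 34.8.
|34.64 − 34.8| = 0.16.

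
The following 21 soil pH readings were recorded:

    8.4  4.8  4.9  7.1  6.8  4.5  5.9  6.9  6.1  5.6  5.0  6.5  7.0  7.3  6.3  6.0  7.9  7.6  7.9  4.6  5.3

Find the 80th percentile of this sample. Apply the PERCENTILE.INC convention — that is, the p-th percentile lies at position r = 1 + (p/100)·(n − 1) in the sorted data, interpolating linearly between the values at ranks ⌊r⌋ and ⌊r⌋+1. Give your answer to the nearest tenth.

7.3

Sorted: 4.5, 4.6, 4.8, 4.9, 5.0, 5.3, 5.6, 5.9, 6.0, 6.1, 6.3, 6.5, 6.8, 6.9, 7.0, 7.1, 7.3, 7.6, 7.9, 7.9, 8.4.
n = 21.
r = 1 + (80/100)·(21 − 1) = 1 + 16 = 17.
r is an integer, so P80 is the value at rank 17: 7.3.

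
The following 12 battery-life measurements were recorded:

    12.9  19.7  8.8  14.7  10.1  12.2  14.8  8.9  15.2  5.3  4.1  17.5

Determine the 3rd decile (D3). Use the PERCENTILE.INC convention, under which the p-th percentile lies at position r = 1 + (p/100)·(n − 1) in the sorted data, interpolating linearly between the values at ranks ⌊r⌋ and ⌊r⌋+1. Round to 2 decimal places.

Sorted: 4.1, 5.3, 8.8, 8.9, 10.1, 12.2, 12.9, 14.7, 14.8, 15.2, 17.5, 19.7.
n = 12.
r = 1 + (30/100)·(12 − 1) = 1 + 3.3 = 4.3.
Rank 4 is 8.9 and rank 5 is 10.1.
Interpolate: 8.9 + 0.3·(10.1 − 8.9) = 8.9 + 0.3·1.2 = 9.26.

9.26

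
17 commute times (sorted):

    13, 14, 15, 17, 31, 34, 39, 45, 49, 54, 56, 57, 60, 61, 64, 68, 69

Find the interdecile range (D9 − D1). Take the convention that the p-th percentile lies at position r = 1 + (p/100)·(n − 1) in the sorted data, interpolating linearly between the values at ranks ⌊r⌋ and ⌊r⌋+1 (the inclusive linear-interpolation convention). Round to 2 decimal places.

51.00

n = 17.
P10: r = 2.6; ranks 2–3 are 14, 15; interpolating gives 14.6.
P90: r = 15.4; ranks 15–16 are 64, 68; interpolating gives 65.6.
Difference: 65.6 − 14.6 = 51.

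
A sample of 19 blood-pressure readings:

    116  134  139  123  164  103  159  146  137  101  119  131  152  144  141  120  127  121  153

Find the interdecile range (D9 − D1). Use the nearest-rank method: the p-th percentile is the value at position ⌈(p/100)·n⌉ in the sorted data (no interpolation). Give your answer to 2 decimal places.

Sorted: 101, 103, 116, 119, 120, 121, 123, 127, 131, 134, 137, 139, 141, 144, 146, 152, 153, 159, 164.
n = 19.
P10: rank ⌈10/100·19⌉ = 2 → 103.
P90: rank ⌈90/100·19⌉ = 18 → 159.
Difference: 159 − 103 = 56.

56.00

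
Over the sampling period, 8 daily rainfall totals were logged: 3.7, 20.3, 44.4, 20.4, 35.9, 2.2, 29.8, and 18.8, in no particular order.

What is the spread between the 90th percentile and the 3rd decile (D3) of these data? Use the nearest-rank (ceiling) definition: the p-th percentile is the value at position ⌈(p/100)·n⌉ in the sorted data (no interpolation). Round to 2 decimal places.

Sorted: 2.2, 3.7, 18.8, 20.3, 20.4, 29.8, 35.9, 44.4.
n = 8.
P30: rank ⌈30/100·8⌉ = 3 → 18.8.
P90: rank ⌈90/100·8⌉ = 8 → 44.4.
Difference: 44.4 − 18.8 = 25.6.

25.60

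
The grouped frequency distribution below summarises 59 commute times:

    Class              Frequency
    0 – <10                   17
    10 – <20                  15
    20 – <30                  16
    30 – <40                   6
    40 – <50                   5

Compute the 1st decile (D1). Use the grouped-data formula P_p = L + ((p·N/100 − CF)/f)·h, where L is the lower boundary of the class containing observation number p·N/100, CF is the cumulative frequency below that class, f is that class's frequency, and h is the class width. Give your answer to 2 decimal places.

N = 59; target position k = 10/100 · 59 = 5.9.
Cumulative frequencies: 17, 32, 48, 54, 59.
Observation 5.9 falls in the class 0 – <10.
L = 0, CF = 0, f = 17, h = 10.
P10 = 0 + ((5.9 − 0)/17)·10 = 0 + 3.47059 = 3.47059.

3.47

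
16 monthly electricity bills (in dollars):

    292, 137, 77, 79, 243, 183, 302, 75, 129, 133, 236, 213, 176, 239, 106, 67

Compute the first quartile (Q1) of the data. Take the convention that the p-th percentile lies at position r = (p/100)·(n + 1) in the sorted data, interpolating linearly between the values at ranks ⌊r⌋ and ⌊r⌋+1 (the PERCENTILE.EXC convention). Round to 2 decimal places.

85.75

Sorted: 67, 75, 77, 79, 106, 129, 133, 137, 176, 183, 213, 236, 239, 243, 292, 302.
n = 16.
r = (25/100)·(16 + 1) = 4.25.
Rank 4 is 79 and rank 5 is 106.
Interpolate: 79 + 0.25·(106 − 79) = 79 + 0.25·27 = 85.75.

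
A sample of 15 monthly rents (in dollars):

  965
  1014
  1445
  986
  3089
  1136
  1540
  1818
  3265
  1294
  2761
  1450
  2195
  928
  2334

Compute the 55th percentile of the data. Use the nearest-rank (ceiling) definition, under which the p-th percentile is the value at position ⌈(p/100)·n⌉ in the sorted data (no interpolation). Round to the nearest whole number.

1540

Sorted: 928, 965, 986, 1014, 1136, 1294, 1445, 1450, 1540, 1818, 2195, 2334, 2761, 3089, 3265.
n = 15.
Position = ⌈55/100 · 15⌉ = ⌈8.25⌉ = 9.
The value at rank 9 is 1540.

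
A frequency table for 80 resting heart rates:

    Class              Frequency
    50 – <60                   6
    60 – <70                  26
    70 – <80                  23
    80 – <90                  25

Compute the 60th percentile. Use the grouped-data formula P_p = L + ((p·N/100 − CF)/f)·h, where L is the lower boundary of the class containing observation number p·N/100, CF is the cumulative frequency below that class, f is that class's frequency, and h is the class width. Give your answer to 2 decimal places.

N = 80; target position k = 60/100 · 80 = 48.
Cumulative frequencies: 6, 32, 55, 80.
Observation 48 falls in the class 70 – <80.
L = 70, CF = 32, f = 23, h = 10.
P60 = 70 + ((48 − 32)/23)·10 = 70 + 6.95652 = 76.9565.

76.96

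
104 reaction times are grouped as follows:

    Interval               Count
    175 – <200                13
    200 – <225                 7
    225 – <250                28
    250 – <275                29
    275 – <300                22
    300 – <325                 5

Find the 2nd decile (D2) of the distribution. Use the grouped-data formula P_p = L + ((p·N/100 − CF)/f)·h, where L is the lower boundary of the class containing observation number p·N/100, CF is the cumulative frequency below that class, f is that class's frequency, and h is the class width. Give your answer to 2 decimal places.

N = 104; target position k = 20/100 · 104 = 20.8.
Cumulative frequencies: 13, 20, 48, 77, 99, 104.
Observation 20.8 falls in the class 225 – <250.
L = 225, CF = 20, f = 28, h = 25.
P20 = 225 + ((20.8 − 20)/28)·25 = 225 + 0.714286 = 225.714.

225.71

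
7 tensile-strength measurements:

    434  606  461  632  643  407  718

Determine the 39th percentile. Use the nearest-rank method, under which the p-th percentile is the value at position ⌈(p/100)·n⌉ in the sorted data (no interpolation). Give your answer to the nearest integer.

Sorted: 407, 434, 461, 606, 632, 643, 718.
n = 7.
Position = ⌈39/100 · 7⌉ = ⌈2.73⌉ = 3.
The value at rank 3 is 461.

461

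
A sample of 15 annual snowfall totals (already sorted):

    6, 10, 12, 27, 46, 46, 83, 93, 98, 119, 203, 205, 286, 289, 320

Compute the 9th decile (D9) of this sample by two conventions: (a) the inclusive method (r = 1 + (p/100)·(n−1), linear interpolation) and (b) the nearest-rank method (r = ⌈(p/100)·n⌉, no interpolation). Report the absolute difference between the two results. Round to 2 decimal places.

1.20

n = 15.
(a) r = 13.6; between ranks 13 (286) and 14 (289): 287.8.
(b) the nearest-rank method: rank 14 → 289.
|287.8 − 289| = 1.2.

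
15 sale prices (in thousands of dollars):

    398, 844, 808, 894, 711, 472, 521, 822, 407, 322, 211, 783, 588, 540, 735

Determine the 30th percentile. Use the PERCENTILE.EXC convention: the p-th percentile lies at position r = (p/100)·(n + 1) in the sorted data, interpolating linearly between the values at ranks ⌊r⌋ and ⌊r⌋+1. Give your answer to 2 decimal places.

Sorted: 211, 322, 398, 407, 472, 521, 540, 588, 711, 735, 783, 808, 822, 844, 894.
n = 15.
r = (30/100)·(15 + 1) = 4.8.
Rank 4 is 407 and rank 5 is 472.
Interpolate: 407 + 0.8·(472 − 407) = 407 + 0.8·65 = 459.

459.00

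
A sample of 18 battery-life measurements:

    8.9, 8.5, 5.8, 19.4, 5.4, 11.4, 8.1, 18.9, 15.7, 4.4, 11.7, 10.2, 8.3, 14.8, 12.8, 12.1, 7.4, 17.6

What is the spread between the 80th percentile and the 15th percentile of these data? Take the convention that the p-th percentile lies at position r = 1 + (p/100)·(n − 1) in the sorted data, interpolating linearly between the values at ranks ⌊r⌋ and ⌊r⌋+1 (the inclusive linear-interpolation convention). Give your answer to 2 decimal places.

Sorted: 4.4, 5.4, 5.8, 7.4, 8.1, 8.3, 8.5, 8.9, 10.2, 11.4, 11.7, 12.1, 12.8, 14.8, 15.7, 17.6, 18.9, 19.4.
n = 18.
P15: r = 3.55; ranks 3–4 are 5.8, 7.4; interpolating gives 6.68.
P80: r = 14.6; ranks 14–15 are 14.8, 15.7; interpolating gives 15.34.
Difference: 15.34 − 6.68 = 8.66.

8.66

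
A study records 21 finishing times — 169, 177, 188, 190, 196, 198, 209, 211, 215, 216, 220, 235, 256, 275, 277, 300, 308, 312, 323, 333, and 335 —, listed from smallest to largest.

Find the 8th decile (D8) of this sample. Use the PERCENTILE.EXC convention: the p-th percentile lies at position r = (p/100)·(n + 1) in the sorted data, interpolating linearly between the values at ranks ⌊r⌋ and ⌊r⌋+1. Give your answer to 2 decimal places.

310.40

n = 21.
r = (80/100)·(21 + 1) = 17.6.
Rank 17 is 308 and rank 18 is 312.
Interpolate: 308 + 0.6·(312 − 308) = 308 + 0.6·4 = 310.4.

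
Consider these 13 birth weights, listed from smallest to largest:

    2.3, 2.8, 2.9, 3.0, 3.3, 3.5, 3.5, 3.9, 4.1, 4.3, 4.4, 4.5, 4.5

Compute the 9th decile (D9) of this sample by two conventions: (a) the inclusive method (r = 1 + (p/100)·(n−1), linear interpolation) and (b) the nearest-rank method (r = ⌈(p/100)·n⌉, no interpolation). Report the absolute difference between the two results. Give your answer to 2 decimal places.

n = 13.
(a) r = 11.8; between ranks 11 (4.4) and 12 (4.5): 4.48.
(b) the nearest-rank method: rank 12 → 4.5.
|4.48 − 4.5| = 0.02.

0.02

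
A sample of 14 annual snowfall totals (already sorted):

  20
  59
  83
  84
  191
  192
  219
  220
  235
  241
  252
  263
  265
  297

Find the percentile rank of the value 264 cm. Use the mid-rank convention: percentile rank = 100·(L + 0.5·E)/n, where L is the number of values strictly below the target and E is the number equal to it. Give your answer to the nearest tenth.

85.7

Count below 264: L = 12; count equal: E = 0; n = 14.
Percentile rank = 100·(12 + 0.5·0)/14 = 100·12/14 = 85.71.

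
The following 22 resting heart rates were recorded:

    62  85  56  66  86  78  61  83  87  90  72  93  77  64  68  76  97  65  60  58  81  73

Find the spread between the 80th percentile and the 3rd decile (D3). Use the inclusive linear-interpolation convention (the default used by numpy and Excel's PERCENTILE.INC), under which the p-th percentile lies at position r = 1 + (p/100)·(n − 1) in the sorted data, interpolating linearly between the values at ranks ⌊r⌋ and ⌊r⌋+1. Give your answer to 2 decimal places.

20.50

Sorted: 56, 58, 60, 61, 62, 64, 65, 66, 68, 72, 73, 76, 77, 78, 81, 83, 85, 86, 87, 90, 93, 97.
n = 22.
P30: r = 7.3; ranks 7–8 are 65, 66; interpolating gives 65.3.
P80: r = 17.8; ranks 17–18 are 85, 86; interpolating gives 85.8.
Difference: 85.8 − 65.3 = 20.5.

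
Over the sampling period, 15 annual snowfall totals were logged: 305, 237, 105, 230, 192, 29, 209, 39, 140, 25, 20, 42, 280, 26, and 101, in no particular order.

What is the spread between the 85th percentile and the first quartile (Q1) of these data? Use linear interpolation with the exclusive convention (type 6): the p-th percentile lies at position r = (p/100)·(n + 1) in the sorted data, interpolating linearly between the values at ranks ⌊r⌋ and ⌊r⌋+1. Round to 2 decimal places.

233.80

Sorted: 20, 25, 26, 29, 39, 42, 101, 105, 140, 192, 209, 230, 237, 280, 305.
n = 15.
P25: r = 4 (integer) → 29.
P85: r = 13.6; ranks 13–14 are 237, 280; interpolating gives 262.8.
Difference: 262.8 − 29 = 233.8.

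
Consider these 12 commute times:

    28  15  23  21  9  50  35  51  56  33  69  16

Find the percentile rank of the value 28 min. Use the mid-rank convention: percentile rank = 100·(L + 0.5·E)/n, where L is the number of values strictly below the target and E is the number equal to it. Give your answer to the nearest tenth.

Sorted: 9, 15, 16, 21, 23, 28, 33, 35, 50, 51, 56, 69.
Count below 28: L = 5; count equal: E = 1; n = 12.
Percentile rank = 100·(5 + 0.5·1)/12 = 100·5.5/12 = 45.83.

45.8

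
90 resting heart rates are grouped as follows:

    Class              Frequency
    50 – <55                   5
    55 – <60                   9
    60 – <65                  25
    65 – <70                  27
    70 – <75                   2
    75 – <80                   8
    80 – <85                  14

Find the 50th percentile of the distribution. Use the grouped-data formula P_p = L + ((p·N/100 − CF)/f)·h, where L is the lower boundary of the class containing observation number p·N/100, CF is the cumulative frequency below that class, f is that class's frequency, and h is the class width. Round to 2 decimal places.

66.11

N = 90; target position k = 50/100 · 90 = 45.
Cumulative frequencies: 5, 14, 39, 66, 68, 76, 90.
Observation 45 falls in the class 65 – <70.
L = 65, CF = 39, f = 27, h = 5.
P50 = 65 + ((45 − 39)/27)·5 = 65 + 1.11111 = 66.1111.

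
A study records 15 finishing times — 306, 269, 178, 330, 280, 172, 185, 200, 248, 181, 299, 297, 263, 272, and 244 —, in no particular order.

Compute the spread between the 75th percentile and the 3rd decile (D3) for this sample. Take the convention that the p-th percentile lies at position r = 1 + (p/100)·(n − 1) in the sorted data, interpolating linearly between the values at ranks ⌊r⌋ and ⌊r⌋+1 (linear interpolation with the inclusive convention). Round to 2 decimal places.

Sorted: 172, 178, 181, 185, 200, 244, 248, 263, 269, 272, 280, 297, 299, 306, 330.
n = 15.
P30: r = 5.2; ranks 5–6 are 200, 244; interpolating gives 208.8.
P75: r = 11.5; ranks 11–12 are 280, 297; interpolating gives 288.5.
Difference: 288.5 − 208.8 = 79.7.

79.70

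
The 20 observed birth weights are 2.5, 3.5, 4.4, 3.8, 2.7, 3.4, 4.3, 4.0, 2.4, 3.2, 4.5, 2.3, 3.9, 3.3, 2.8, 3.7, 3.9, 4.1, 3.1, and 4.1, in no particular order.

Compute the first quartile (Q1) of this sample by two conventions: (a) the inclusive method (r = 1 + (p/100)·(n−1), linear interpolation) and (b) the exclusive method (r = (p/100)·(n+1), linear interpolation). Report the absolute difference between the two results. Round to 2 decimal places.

Sorted: 2.3, 2.4, 2.5, 2.7, 2.8, 3.1, 3.2, 3.3, 3.4, 3.5, 3.7, 3.8, 3.9, 3.9, 4.0, 4.1, 4.1, 4.3, 4.4, 4.5.
n = 20.
(a) r = 5.75; between ranks 5 (2.8) and 6 (3.1): 3.025.
(b) r = 5.25; between ranks 5 (2.8) and 6 (3.1): 2.875.
|3.025 − 2.875| = 0.15.

0.15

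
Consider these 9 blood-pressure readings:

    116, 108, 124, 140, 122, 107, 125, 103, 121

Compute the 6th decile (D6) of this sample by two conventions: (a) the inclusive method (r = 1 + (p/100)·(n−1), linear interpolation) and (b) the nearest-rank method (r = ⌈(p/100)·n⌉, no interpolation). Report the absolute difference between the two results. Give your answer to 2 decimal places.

0.20

Sorted: 103, 107, 108, 116, 121, 122, 124, 125, 140.
n = 9.
(a) r = 5.8; between ranks 5 (121) and 6 (122): 121.8.
(b) the nearest-rank method: rank 6 → 122.
|121.8 − 122| = 0.2.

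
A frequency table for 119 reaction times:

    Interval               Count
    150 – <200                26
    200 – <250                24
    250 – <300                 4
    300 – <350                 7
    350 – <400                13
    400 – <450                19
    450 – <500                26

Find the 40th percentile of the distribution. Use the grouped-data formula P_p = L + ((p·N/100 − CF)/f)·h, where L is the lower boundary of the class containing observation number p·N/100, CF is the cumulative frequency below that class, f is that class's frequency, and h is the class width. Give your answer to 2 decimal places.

245.00

N = 119; target position k = 40/100 · 119 = 47.6.
Cumulative frequencies: 26, 50, 54, 61, 74, 93, 119.
Observation 47.6 falls in the class 200 – <250.
L = 200, CF = 26, f = 24, h = 50.
P40 = 200 + ((47.6 − 26)/24)·50 = 200 + 45 = 245.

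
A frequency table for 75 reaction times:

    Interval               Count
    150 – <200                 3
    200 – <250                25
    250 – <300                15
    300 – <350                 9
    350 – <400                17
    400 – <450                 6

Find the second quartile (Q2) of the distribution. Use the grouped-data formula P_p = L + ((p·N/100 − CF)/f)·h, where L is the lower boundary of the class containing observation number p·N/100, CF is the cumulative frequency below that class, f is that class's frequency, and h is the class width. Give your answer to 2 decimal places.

N = 75; target position k = 50/100 · 75 = 37.5.
Cumulative frequencies: 3, 28, 43, 52, 69, 75.
Observation 37.5 falls in the class 250 – <300.
L = 250, CF = 28, f = 15, h = 50.
P50 = 250 + ((37.5 − 28)/15)·50 = 250 + 31.6667 = 281.667.

281.67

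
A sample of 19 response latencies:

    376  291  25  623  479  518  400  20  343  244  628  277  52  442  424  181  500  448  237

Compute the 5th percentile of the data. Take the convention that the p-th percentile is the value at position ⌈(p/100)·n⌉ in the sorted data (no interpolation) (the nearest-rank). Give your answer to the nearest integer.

20

Sorted: 20, 25, 52, 181, 237, 244, 277, 291, 343, 376, 400, 424, 442, 448, 479, 500, 518, 623, 628.
n = 19.
Position = ⌈5/100 · 19⌉ = ⌈0.95⌉ = 1.
The value at rank 1 is 20.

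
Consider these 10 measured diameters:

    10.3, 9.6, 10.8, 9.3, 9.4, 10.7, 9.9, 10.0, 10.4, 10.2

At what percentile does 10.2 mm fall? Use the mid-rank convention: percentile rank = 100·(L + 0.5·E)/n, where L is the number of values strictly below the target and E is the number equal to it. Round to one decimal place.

Sorted: 9.3, 9.4, 9.6, 9.9, 10.0, 10.2, 10.3, 10.4, 10.7, 10.8.
Count below 10.2: L = 5; count equal: E = 1; n = 10.
Percentile rank = 100·(5 + 0.5·1)/10 = 100·5.5/10 = 55.

55.0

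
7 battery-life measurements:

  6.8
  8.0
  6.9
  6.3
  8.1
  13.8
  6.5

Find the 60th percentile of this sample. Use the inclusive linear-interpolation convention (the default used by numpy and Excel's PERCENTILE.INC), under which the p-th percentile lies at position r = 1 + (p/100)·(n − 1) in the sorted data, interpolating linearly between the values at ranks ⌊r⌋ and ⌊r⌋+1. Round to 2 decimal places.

Sorted: 6.3, 6.5, 6.8, 6.9, 8.0, 8.1, 13.8.
n = 7.
r = 1 + (60/100)·(7 − 1) = 1 + 3.6 = 4.6.
Rank 4 is 6.9 and rank 5 is 8.0.
Interpolate: 6.9 + 0.6·(8.0 − 6.9) = 6.9 + 0.6·1.1 = 7.56.

7.56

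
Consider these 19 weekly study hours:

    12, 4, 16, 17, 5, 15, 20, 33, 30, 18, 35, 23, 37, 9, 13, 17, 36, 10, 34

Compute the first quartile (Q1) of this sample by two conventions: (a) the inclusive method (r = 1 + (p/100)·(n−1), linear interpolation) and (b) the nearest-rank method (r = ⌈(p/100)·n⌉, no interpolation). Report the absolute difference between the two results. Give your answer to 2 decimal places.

0.50

Sorted: 4, 5, 9, 10, 12, 13, 15, 16, 17, 17, 18, 20, 23, 30, 33, 34, 35, 36, 37.
n = 19.
(a) r = 5.5; between ranks 5 (12) and 6 (13): 12.5.
(b) the nearest-rank method: rank 5 → 12.
|12.5 − 12| = 0.5.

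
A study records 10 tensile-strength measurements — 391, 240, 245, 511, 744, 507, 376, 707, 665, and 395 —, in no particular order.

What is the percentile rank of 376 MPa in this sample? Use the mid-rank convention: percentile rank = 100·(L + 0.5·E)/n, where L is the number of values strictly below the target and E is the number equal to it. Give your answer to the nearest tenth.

Sorted: 240, 245, 376, 391, 395, 507, 511, 665, 707, 744.
Count below 376: L = 2; count equal: E = 1; n = 10.
Percentile rank = 100·(2 + 0.5·1)/10 = 100·2.5/10 = 25.

25.0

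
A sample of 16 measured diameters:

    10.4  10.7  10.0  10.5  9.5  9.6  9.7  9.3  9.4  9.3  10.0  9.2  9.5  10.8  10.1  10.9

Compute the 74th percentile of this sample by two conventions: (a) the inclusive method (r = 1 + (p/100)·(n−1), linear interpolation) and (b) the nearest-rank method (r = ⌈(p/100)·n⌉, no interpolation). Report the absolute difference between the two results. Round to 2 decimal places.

0.01

Sorted: 9.2, 9.3, 9.3, 9.4, 9.5, 9.5, 9.6, 9.7, 10.0, 10.0, 10.1, 10.4, 10.5, 10.7, 10.8, 10.9.
n = 16.
(a) r = 12.1; between ranks 12 (10.4) and 13 (10.5): 10.41.
(b) the nearest-rank method: rank 12 → 10.4.
|10.41 − 10.4| = 0.01.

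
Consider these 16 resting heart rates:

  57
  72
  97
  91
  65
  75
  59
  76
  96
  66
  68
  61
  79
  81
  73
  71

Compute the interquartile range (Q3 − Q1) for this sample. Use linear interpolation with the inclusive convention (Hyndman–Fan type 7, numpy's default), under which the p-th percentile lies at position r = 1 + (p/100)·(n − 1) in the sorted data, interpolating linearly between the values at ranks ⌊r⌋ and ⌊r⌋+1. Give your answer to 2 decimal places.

13.75

Sorted: 57, 59, 61, 65, 66, 68, 71, 72, 73, 75, 76, 79, 81, 91, 96, 97.
n = 16.
P25: r = 4.75; ranks 4–5 are 65, 66; interpolating gives 65.75.
P75: r = 12.25; ranks 12–13 are 79, 81; interpolating gives 79.5.
Difference: 79.5 − 65.75 = 13.75.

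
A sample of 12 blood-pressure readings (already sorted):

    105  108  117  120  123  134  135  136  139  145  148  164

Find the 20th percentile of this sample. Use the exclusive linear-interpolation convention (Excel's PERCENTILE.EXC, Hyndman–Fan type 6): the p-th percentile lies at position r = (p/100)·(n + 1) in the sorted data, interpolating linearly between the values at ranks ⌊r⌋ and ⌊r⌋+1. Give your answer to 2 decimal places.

n = 12.
r = (20/100)·(12 + 1) = 2.6.
Rank 2 is 108 and rank 3 is 117.
Interpolate: 108 + 0.6·(117 − 108) = 108 + 0.6·9 = 113.4.

113.40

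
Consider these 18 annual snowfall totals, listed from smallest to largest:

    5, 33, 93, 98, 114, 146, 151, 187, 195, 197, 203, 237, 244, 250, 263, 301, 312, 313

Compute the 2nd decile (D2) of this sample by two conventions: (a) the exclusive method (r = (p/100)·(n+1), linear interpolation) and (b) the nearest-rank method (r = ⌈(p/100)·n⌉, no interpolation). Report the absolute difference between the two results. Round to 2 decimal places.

n = 18.
(a) r = 3.8; between ranks 3 (93) and 4 (98): 97.
(b) the nearest-rank method: rank 4 → 98.
|97 − 98| = 1.

1.00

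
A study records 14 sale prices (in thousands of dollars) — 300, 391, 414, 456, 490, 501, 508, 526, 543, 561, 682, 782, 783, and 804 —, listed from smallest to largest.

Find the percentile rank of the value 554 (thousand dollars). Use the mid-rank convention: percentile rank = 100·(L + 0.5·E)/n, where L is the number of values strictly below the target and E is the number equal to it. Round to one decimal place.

Count below 554: L = 9; count equal: E = 0; n = 14.
Percentile rank = 100·(9 + 0.5·0)/14 = 100·9/14 = 64.29.

64.3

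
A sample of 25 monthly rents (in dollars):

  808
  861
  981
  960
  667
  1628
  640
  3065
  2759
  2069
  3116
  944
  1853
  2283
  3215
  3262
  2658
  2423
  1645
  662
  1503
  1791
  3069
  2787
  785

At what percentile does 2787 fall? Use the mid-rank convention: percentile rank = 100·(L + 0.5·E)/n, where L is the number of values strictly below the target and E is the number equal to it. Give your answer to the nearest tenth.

Sorted: 640, 662, 667, 785, 808, 861, 944, 960, 981, 1503, 1628, 1645, 1791, 1853, 2069, 2283, 2423, 2658, 2759, 2787, 3065, 3069, 3116, 3215, 3262.
Count below 2787: L = 19; count equal: E = 1; n = 25.
Percentile rank = 100·(19 + 0.5·1)/25 = 100·19.5/25 = 78.

78.0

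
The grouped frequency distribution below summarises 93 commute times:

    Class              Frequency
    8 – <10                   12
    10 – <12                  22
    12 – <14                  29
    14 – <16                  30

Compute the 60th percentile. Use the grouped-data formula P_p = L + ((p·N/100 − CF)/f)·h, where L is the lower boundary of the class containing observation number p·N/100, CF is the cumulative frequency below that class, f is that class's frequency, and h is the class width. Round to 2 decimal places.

13.50

N = 93; target position k = 60/100 · 93 = 55.8.
Cumulative frequencies: 12, 34, 63, 93.
Observation 55.8 falls in the class 12 – <14.
L = 12, CF = 34, f = 29, h = 2.
P60 = 12 + ((55.8 − 34)/29)·2 = 12 + 1.50345 = 13.5034.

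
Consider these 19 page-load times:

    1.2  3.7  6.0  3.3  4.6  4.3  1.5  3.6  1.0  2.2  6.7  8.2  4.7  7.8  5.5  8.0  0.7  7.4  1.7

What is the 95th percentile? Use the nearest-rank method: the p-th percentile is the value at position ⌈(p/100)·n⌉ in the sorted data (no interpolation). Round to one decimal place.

8.2

Sorted: 0.7, 1.0, 1.2, 1.5, 1.7, 2.2, 3.3, 3.6, 3.7, 4.3, 4.6, 4.7, 5.5, 6.0, 6.7, 7.4, 7.8, 8.0, 8.2.
n = 19.
Position = ⌈95/100 · 19⌉ = ⌈18.05⌉ = 19.
The value at rank 19 is 8.2.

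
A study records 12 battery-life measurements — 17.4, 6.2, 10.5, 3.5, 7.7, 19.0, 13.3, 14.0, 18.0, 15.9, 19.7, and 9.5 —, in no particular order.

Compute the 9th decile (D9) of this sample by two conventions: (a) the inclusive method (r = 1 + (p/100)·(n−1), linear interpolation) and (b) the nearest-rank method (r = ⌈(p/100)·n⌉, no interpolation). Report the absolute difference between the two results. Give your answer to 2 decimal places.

0.10

Sorted: 3.5, 6.2, 7.7, 9.5, 10.5, 13.3, 14.0, 15.9, 17.4, 18.0, 19.0, 19.7.
n = 12.
(a) r = 10.9; between ranks 10 (18.0) and 11 (19.0): 18.9.
(b) the nearest-rank method: rank 11 → 19.
|18.9 − 19| = 0.1.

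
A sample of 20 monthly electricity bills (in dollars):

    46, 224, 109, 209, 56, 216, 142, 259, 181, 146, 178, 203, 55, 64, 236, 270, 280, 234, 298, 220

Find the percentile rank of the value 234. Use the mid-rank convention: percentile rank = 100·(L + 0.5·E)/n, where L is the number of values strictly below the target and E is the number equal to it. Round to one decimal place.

72.5

Sorted: 46, 55, 56, 64, 109, 142, 146, 178, 181, 203, 209, 216, 220, 224, 234, 236, 259, 270, 280, 298.
Count below 234: L = 14; count equal: E = 1; n = 20.
Percentile rank = 100·(14 + 0.5·1)/20 = 100·14.5/20 = 72.5.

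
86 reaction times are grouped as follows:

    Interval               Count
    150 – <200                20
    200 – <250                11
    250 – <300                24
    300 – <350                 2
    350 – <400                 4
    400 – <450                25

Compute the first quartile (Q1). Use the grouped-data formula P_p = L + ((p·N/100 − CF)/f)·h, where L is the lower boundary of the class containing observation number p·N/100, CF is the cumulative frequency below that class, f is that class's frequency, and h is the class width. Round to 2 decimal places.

N = 86; target position k = 25/100 · 86 = 21.5.
Cumulative frequencies: 20, 31, 55, 57, 61, 86.
Observation 21.5 falls in the class 200 – <250.
L = 200, CF = 20, f = 11, h = 50.
P25 = 200 + ((21.5 − 20)/11)·50 = 200 + 6.81818 = 206.818.

206.82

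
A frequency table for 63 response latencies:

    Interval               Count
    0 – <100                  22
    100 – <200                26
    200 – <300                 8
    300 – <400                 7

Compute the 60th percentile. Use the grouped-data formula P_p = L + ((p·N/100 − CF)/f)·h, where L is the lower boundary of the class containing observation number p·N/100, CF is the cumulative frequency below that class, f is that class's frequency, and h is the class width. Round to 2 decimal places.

N = 63; target position k = 60/100 · 63 = 37.8.
Cumulative frequencies: 22, 48, 56, 63.
Observation 37.8 falls in the class 100 – <200.
L = 100, CF = 22, f = 26, h = 100.
P60 = 100 + ((37.8 − 22)/26)·100 = 100 + 60.7692 = 160.769.

160.77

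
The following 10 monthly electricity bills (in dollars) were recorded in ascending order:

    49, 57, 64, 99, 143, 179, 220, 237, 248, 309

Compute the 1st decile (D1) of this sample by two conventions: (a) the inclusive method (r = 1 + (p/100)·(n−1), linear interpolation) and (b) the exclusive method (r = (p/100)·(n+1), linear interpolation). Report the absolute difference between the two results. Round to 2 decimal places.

n = 10.
(a) r = 1.9; between ranks 1 (49) and 2 (57): 56.2.
(b) r = 1.1; between ranks 1 (49) and 2 (57): 49.8.
|56.2 − 49.8| = 6.4.

6.40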